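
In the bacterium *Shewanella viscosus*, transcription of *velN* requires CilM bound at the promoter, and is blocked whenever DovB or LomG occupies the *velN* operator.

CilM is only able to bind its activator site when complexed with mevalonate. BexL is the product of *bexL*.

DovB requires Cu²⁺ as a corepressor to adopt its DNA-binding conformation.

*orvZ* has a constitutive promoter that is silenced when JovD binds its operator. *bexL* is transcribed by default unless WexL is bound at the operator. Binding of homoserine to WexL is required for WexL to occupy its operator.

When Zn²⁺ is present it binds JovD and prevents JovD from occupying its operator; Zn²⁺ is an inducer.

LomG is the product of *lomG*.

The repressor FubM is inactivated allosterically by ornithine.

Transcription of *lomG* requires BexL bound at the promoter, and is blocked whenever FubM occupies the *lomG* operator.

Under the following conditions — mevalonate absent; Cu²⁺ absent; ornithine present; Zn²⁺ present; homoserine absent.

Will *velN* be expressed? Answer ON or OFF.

OFF

Cu²⁺ is absent, so DovB is inactive.
Ornithine is present, so FubM is inactive.
Homoserine is absent, so WexL is inactive.
With no repressor bound, *bexL* is transcribed.
So BexL is produced and active.
No repressor is bound and BexL is active, so *lomG* is transcribed.
So LomG is produced and active.
Mevalonate is absent, so CilM is inactive.
With repressor LomG bound, *velN* is not transcribed.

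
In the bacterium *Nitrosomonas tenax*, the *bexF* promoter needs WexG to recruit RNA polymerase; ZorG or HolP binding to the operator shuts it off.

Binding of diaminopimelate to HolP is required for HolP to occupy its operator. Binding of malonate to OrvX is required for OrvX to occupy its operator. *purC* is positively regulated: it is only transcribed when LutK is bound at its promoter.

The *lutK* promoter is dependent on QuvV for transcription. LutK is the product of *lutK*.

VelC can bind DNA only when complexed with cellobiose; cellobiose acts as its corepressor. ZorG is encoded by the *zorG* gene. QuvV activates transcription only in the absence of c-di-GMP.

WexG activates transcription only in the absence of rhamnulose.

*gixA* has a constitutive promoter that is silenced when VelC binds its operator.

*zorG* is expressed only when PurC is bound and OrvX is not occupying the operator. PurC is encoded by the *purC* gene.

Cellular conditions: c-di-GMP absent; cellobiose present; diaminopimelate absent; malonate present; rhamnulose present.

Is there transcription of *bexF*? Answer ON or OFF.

OFF

Rhamnulose is present, so WexG is inactive.
Malonate is present, so OrvX is active.
c-di-GMP is absent, so QuvV is active.
No repressor is bound and QuvV is active, so *lutK* is transcribed.
So LutK is produced and active.
No repressor is bound and LutK is active, so *purC* is transcribed.
So PurC is produced and active.
With repressor OrvX bound, *zorG* is not transcribed.
So ZorG is not produced.
Diaminopimelate is absent, so HolP is inactive.
Required activator WexG is absent, so *bexF* is not transcribed.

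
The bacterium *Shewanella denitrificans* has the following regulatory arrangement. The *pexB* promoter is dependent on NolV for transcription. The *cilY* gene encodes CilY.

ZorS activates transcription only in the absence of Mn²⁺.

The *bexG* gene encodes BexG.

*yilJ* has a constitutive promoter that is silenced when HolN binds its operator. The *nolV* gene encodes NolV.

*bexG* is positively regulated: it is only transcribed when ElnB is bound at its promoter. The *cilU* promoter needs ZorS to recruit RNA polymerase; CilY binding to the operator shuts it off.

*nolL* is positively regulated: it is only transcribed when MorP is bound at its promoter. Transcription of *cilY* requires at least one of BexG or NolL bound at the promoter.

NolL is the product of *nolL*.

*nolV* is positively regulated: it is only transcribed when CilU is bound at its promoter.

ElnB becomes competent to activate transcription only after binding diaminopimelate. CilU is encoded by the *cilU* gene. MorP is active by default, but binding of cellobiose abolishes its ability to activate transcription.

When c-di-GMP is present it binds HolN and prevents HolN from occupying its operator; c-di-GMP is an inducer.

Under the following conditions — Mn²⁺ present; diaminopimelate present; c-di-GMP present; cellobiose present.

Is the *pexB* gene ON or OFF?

Diaminopimelate is present, so ElnB is active.
No repressor is bound and ElnB is active, so *bexG* is transcribed.
So BexG is produced and active.
Cellobiose is present, so MorP is inactive.
Required activator MorP is absent, so *nolL* is not transcribed.
So NolL is not produced.
Activator BexG is present, so *cilY* is transcribed.
So CilY is produced and active.
Mn²⁺ is present, so ZorS is inactive.
With repressor CilY bound, *cilU* is not transcribed.
So CilU is not produced.
Required activator CilU is absent, so *nolV* is not transcribed.
So NolV is not produced.
Required activator NolV is absent, so *pexB* is not transcribed.

OFF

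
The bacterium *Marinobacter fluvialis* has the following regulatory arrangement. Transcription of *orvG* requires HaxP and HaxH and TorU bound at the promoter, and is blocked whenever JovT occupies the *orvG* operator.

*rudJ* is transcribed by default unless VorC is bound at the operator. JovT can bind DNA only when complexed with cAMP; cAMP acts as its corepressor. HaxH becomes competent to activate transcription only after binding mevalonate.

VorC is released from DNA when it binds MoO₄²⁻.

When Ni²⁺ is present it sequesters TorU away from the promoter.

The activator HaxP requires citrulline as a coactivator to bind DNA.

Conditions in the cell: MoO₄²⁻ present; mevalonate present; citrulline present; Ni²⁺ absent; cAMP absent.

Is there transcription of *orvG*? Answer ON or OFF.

Citrulline is present, so HaxP is active.
cAMP is absent, so JovT is inactive.
Mevalonate is present, so HaxH is active.
Ni²⁺ is absent, so TorU is active.
No repressor is bound and HaxP and HaxH and TorU are active, so *orvG* is transcribed.

ON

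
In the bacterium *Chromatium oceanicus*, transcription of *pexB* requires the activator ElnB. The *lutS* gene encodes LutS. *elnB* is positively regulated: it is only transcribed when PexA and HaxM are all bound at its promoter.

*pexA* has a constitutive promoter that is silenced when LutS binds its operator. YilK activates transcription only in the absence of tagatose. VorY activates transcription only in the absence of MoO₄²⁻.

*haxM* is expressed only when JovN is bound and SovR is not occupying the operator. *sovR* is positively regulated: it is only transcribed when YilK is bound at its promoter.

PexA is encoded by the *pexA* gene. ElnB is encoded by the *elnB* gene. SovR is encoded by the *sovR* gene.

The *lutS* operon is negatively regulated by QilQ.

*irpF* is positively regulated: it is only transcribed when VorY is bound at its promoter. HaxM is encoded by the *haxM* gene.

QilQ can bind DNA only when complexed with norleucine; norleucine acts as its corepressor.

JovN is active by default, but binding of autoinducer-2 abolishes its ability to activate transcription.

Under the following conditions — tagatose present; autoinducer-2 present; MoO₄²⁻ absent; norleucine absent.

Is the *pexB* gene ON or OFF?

OFF

Norleucine is absent, so QilQ is inactive.
With no repressor bound, *lutS* is transcribed.
So LutS is produced and active.
With repressor LutS bound, *pexA* is not transcribed.
So PexA is not produced.
Tagatose is present, so YilK is inactive.
Required activator YilK is absent, so *sovR* is not transcribed.
So SovR is not produced.
Autoinducer-2 is present, so JovN is inactive.
Required activator JovN is absent, so *haxM* is not transcribed.
So HaxM is not produced.
Required activator PexA is absent, so *elnB* is not transcribed.
So ElnB is not produced.
Required activator ElnB is absent, so *pexB* is not transcribed.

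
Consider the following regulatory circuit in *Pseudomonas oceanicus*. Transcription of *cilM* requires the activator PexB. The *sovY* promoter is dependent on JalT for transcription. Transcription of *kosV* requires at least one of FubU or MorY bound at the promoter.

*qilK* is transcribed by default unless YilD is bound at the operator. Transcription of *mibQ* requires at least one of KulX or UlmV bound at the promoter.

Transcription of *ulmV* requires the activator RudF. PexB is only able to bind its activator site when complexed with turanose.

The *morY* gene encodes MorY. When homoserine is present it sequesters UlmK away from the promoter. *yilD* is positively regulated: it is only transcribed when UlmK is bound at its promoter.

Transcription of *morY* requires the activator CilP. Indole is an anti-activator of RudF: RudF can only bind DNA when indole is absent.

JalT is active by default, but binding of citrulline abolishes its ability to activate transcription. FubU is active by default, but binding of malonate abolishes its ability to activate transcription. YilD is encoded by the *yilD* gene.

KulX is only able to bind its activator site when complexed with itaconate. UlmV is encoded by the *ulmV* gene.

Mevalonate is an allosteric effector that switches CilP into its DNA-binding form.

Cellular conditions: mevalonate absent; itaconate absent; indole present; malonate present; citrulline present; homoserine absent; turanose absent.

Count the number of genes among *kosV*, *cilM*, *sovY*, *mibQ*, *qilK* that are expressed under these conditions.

0

Malonate is present, so FubU is inactive.
Mevalonate is absent, so CilP is inactive.
Required activator CilP is absent, so *morY* is not transcribed.
So MorY is not produced.
No activator is available at the *kosV* promoter, so *kosV* is not transcribed.
→ *kosV* is OFF.
Turanose is absent, so PexB is inactive.
Required activator PexB is absent, so *cilM* is not transcribed.
→ *cilM* is OFF.
Citrulline is present, so JalT is inactive.
Required activator JalT is absent, so *sovY* is not transcribed.
→ *sovY* is OFF.
Itaconate is absent, so KulX is inactive.
Indole is present, so RudF is inactive.
Required activator RudF is absent, so *ulmV* is not transcribed.
So UlmV is not produced.
No activator is available at the *mibQ* promoter, so *mibQ* is not transcribed.
→ *mibQ* is OFF.
Homoserine is absent, so UlmK is active.
No repressor is bound and UlmK is active, so *yilD* is transcribed.
So YilD is produced and active.
With repressor YilD bound, *qilK* is not transcribed.
→ *qilK* is OFF.
0 of the 5 genes are transcribed.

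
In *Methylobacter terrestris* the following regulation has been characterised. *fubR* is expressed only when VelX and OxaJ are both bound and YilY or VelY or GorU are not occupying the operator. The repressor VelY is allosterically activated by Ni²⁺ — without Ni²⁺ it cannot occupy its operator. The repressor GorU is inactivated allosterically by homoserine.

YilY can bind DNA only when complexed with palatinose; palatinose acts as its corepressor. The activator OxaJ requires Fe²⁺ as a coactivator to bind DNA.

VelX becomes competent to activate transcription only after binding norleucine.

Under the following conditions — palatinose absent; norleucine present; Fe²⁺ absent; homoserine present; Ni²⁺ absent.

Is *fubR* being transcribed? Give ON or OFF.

OFF

Norleucine is present, so VelX is active.
Palatinose is absent, so YilY is inactive.
Ni²⁺ is absent, so VelY is inactive.
Fe²⁺ is absent, so OxaJ is inactive.
Homoserine is present, so GorU is inactive.
Required activator OxaJ is absent, so *fubR* is not transcribed.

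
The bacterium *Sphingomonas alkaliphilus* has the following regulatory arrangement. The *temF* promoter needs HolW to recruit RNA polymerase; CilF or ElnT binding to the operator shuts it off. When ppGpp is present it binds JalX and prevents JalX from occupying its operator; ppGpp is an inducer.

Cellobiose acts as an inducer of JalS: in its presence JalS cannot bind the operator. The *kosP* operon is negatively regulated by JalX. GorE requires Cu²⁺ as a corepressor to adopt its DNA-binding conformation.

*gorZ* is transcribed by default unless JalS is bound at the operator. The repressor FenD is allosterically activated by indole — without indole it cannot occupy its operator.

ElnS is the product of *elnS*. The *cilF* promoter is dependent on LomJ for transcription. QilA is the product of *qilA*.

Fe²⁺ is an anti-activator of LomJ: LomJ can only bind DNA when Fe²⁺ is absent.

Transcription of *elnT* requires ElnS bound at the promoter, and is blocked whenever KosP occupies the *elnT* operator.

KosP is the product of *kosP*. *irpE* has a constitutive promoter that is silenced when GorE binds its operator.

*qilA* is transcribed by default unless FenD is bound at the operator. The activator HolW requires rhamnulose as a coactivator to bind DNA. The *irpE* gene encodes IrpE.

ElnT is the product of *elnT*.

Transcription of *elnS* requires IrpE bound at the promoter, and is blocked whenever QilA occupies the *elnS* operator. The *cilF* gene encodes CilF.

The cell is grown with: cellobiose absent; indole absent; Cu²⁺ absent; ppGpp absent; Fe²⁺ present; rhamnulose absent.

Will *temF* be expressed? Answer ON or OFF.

Rhamnulose is absent, so HolW is inactive.
Fe²⁺ is present, so LomJ is inactive.
Required activator LomJ is absent, so *cilF* is not transcribed.
So CilF is not produced.
Indole is absent, so FenD is inactive.
With no repressor bound, *qilA* is transcribed.
So QilA is produced and active.
Cu²⁺ is absent, so GorE is inactive.
With no repressor bound, *irpE* is transcribed.
So IrpE is produced and active.
With repressor QilA bound, *elnS* is not transcribed.
So ElnS is not produced.
ppGpp is absent, so JalX is active.
With repressor JalX bound, *kosP* is not transcribed.
So KosP is not produced.
Required activator ElnS is absent, so *elnT* is not transcribed.
So ElnT is not produced.
Required activator HolW is absent, so *temF* is not transcribed.

OFF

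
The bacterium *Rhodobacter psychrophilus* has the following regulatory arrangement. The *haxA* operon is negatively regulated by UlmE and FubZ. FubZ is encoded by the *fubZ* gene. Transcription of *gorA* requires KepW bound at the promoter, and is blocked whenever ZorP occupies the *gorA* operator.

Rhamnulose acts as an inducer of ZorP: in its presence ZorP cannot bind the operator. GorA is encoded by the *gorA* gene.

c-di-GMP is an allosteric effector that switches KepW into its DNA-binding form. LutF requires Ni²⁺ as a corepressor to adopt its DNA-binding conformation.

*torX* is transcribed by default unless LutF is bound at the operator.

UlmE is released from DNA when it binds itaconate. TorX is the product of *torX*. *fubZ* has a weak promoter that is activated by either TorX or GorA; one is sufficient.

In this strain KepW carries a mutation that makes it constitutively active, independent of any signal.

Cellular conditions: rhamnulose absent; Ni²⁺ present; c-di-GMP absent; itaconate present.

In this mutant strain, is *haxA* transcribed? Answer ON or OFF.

ON

Itaconate is present, so UlmE is inactive.
Ni²⁺ is present, so LutF is active.
With repressor LutF bound, *torX* is not transcribed.
So TorX is not produced.
KepW is constitutively active in this strain.
Rhamnulose is absent, so ZorP is active.
With repressor ZorP bound, *gorA* is not transcribed.
So GorA is not produced.
No activator is available at the *fubZ* promoter, so *fubZ* is not transcribed.
So FubZ is not produced.
With no repressor bound, *haxA* is transcribed.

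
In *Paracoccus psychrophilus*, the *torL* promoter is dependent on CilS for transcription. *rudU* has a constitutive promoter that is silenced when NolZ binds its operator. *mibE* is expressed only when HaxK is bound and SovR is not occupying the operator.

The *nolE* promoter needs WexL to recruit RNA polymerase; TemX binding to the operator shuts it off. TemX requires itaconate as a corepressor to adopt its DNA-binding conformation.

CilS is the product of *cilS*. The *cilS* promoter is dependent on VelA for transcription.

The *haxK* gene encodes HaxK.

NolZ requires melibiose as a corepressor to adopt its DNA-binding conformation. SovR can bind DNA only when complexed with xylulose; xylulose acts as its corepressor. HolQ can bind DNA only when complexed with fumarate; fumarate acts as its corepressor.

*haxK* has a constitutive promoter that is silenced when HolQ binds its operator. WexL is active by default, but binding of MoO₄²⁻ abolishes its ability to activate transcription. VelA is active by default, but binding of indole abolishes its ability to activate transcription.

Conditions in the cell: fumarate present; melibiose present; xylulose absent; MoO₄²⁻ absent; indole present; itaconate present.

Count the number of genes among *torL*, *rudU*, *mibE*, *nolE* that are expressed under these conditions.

0

Indole is present, so VelA is inactive.
Required activator VelA is absent, so *cilS* is not transcribed.
So CilS is not produced.
Required activator CilS is absent, so *torL* is not transcribed.
→ *torL* is OFF.
Melibiose is present, so NolZ is active.
With repressor NolZ bound, *rudU* is not transcribed.
→ *rudU* is OFF.
Xylulose is absent, so SovR is inactive.
Fumarate is present, so HolQ is active.
With repressor HolQ bound, *haxK* is not transcribed.
So HaxK is not produced.
Required activator HaxK is absent, so *mibE* is not transcribed.
→ *mibE* is OFF.
Itaconate is present, so TemX is active.
MoO₄²⁻ is absent, so WexL is active.
With repressor TemX bound, *nolE* is not transcribed.
→ *nolE* is OFF.
0 of the 4 genes are transcribed.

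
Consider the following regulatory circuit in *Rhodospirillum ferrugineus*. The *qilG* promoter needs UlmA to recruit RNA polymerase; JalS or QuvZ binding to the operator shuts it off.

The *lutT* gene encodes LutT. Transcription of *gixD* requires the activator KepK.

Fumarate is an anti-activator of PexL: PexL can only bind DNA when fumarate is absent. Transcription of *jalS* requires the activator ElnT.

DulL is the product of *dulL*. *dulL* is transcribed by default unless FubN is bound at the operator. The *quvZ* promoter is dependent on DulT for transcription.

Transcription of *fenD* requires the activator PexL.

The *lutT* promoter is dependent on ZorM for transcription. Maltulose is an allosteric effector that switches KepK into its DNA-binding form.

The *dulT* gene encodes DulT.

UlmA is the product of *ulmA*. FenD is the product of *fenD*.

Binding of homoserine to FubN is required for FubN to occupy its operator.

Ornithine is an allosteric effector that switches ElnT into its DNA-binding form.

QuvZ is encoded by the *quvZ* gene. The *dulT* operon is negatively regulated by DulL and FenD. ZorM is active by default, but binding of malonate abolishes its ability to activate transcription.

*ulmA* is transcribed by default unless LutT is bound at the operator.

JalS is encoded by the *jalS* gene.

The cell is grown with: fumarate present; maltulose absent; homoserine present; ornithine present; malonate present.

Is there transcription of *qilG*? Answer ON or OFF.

OFF

Ornithine is present, so ElnT is active.
No repressor is bound and ElnT is active, so *jalS* is transcribed.
So JalS is produced and active.
Malonate is present, so ZorM is inactive.
Required activator ZorM is absent, so *lutT* is not transcribed.
So LutT is not produced.
With no repressor bound, *ulmA* is transcribed.
So UlmA is produced and active.
Homoserine is present, so FubN is active.
With repressor FubN bound, *dulL* is not transcribed.
So DulL is not produced.
Fumarate is present, so PexL is inactive.
Required activator PexL is absent, so *fenD* is not transcribed.
So FenD is not produced.
With no repressor bound, *dulT* is transcribed.
So DulT is produced and active.
No repressor is bound and DulT is active, so *quvZ* is transcribed.
So QuvZ is produced and active.
With repressor JalS bound, *qilG* is not transcribed.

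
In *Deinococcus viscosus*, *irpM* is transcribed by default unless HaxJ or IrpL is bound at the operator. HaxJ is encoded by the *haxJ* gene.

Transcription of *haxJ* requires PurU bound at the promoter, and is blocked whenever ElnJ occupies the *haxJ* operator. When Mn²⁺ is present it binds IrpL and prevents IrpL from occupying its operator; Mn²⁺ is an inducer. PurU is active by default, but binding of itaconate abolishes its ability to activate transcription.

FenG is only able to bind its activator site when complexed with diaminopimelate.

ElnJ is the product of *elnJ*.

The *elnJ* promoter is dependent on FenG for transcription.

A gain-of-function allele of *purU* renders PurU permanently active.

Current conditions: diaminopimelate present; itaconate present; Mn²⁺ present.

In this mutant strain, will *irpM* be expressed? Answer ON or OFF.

ON

PurU is constitutively active in this strain.
Diaminopimelate is present, so FenG is active.
No repressor is bound and FenG is active, so *elnJ* is transcribed.
So ElnJ is produced and active.
With repressor ElnJ bound, *haxJ* is not transcribed.
So HaxJ is not produced.
Mn²⁺ is present, so IrpL is inactive.
With no repressor bound, *irpM* is transcribed.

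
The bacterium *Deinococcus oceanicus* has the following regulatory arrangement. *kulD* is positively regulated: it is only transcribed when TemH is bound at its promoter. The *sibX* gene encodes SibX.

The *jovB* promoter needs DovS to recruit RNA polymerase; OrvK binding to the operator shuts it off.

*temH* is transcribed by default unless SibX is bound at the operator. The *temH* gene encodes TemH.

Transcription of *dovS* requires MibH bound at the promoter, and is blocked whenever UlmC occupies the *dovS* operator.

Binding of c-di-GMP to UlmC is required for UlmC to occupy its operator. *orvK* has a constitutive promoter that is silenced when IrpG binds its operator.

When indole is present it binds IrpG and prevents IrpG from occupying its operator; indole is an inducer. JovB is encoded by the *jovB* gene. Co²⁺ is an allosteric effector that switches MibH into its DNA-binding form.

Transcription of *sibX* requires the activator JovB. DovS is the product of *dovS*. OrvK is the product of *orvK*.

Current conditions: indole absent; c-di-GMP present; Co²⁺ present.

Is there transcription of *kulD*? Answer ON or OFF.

ON

Indole is absent, so IrpG is active.
With repressor IrpG bound, *orvK* is not transcribed.
So OrvK is not produced.
c-di-GMP is present, so UlmC is active.
Co²⁺ is present, so MibH is active.
With repressor UlmC bound, *dovS* is not transcribed.
So DovS is not produced.
Required activator DovS is absent, so *jovB* is not transcribed.
So JovB is not produced.
Required activator JovB is absent, so *sibX* is not transcribed.
So SibX is not produced.
With no repressor bound, *temH* is transcribed.
So TemH is produced and active.
No repressor is bound and TemH is active, so *kulD* is transcribed.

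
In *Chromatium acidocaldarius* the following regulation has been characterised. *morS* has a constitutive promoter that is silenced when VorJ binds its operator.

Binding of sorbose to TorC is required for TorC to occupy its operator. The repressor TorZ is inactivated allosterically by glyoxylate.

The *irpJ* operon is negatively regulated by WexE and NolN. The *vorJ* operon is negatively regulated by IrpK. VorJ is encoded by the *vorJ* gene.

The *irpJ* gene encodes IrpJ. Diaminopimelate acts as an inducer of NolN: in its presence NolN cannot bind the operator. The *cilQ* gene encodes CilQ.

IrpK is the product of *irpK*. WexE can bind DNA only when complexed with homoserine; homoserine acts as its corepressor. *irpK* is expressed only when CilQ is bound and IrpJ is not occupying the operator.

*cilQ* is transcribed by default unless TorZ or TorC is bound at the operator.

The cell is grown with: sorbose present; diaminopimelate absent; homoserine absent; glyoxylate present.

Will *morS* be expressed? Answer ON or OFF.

Glyoxylate is present, so TorZ is inactive.
Sorbose is present, so TorC is active.
With repressor TorC bound, *cilQ* is not transcribed.
So CilQ is not produced.
Homoserine is absent, so WexE is inactive.
Diaminopimelate is absent, so NolN is active.
With repressor NolN bound, *irpJ* is not transcribed.
So IrpJ is not produced.
Required activator CilQ is absent, so *irpK* is not transcribed.
So IrpK is not produced.
With no repressor bound, *vorJ* is transcribed.
So VorJ is produced and active.
With repressor VorJ bound, *morS* is not transcribed.

OFF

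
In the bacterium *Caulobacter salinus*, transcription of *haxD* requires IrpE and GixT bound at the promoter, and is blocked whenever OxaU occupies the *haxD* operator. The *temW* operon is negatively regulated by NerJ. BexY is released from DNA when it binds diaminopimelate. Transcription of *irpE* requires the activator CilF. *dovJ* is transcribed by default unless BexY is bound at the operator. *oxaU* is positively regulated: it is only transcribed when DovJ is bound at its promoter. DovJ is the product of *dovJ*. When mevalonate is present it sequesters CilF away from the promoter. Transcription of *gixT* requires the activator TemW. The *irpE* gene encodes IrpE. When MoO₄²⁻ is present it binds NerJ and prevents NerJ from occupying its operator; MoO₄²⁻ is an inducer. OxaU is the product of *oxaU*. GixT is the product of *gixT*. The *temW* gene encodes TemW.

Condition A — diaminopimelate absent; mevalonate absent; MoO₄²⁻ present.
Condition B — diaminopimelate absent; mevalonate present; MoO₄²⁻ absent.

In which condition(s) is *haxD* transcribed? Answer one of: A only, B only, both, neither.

A only

Condition A:
Diaminopimelate is absent, so BexY is active.
With repressor BexY bound, *dovJ* is not transcribed.
So DovJ is not produced.
Required activator DovJ is absent, so *oxaU* is not transcribed.
So OxaU is not produced.
Mevalonate is absent, so CilF is active.
No repressor is bound and CilF is active, so *irpE* is transcribed.
So IrpE is produced and active.
MoO₄²⁻ is present, so NerJ is inactive.
With no repressor bound, *temW* is transcribed.
So TemW is produced and active.
No repressor is bound and TemW is active, so *gixT* is transcribed.
So GixT is produced and active.
No repressor is bound and IrpE and GixT are active, so *haxD* is transcribed.
→ *haxD* is ON in A.
Condition B:
Diaminopimelate is absent, so BexY is active.
With repressor BexY bound, *dovJ* is not transcribed.
So DovJ is not produced.
Required activator DovJ is absent, so *oxaU* is not transcribed.
So OxaU is not produced.
Mevalonate is present, so CilF is inactive.
Required activator CilF is absent, so *irpE* is not transcribed.
So IrpE is not produced.
MoO₄²⁻ is absent, so NerJ is active.
With repressor NerJ bound, *temW* is not transcribed.
So TemW is not produced.
Required activator TemW is absent, so *gixT* is not transcribed.
So GixT is not produced.
Required activator IrpE is absent, so *haxD* is not transcribed.
→ *haxD* is OFF in B.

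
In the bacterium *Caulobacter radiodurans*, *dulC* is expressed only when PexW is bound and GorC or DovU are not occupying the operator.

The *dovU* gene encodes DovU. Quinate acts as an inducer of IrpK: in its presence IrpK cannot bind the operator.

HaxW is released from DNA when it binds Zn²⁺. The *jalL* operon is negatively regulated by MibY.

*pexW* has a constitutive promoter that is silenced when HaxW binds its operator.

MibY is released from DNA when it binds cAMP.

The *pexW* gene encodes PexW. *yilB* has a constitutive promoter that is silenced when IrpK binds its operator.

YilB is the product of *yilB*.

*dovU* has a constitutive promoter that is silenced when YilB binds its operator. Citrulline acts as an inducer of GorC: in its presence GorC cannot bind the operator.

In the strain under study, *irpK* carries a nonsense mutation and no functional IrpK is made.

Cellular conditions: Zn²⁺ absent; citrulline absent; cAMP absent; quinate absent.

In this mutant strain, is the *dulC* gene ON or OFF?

OFF

Citrulline is absent, so GorC is active.
IrpK is non-functional in this strain, so it has no effect.
With no repressor bound, *yilB* is transcribed.
So YilB is produced and active.
With repressor YilB bound, *dovU* is not transcribed.
So DovU is not produced.
Zn²⁺ is absent, so HaxW is active.
With repressor HaxW bound, *pexW* is not transcribed.
So PexW is not produced.
With repressor GorC bound, *dulC* is not transcribed.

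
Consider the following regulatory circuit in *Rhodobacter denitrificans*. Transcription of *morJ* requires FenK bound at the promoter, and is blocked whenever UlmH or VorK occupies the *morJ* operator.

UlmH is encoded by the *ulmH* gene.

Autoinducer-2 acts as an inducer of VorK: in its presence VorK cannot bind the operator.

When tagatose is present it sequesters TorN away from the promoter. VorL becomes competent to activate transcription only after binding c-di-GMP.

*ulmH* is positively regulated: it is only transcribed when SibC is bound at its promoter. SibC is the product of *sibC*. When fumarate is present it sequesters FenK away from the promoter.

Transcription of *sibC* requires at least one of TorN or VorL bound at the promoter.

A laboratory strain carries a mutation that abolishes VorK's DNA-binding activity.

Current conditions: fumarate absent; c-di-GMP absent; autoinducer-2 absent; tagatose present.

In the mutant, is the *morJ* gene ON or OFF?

Tagatose is present, so TorN is inactive.
c-di-GMP is absent, so VorL is inactive.
No activator is available at the *sibC* promoter, so *sibC* is not transcribed.
So SibC is not produced.
Required activator SibC is absent, so *ulmH* is not transcribed.
So UlmH is not produced.
Fumarate is absent, so FenK is active.
VorK is non-functional in this strain, so it has no effect.
No repressor is bound and FenK is active, so *morJ* is transcribed.

ON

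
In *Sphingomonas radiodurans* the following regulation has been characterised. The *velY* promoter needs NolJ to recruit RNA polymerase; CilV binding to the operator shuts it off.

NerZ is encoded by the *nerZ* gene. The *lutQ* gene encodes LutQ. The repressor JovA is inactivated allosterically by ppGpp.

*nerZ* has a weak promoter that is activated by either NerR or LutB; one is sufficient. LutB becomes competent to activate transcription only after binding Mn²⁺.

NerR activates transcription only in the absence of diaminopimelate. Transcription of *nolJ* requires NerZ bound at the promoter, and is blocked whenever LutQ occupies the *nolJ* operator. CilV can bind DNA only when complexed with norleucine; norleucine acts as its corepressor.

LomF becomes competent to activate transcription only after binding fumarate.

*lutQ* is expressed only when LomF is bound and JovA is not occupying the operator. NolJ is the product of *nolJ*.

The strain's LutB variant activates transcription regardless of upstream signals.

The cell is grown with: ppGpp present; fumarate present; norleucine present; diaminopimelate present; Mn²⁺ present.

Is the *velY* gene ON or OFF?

OFF

ppGpp is present, so JovA is inactive.
Fumarate is present, so LomF is active.
No repressor is bound and LomF is active, so *lutQ* is transcribed.
So LutQ is produced and active.
Diaminopimelate is present, so NerR is inactive.
LutB is constitutively active in this strain.
Activator LutB is present, so *nerZ* is transcribed.
So NerZ is produced and active.
With repressor LutQ bound, *nolJ* is not transcribed.
So NolJ is not produced.
Norleucine is present, so CilV is active.
With repressor CilV bound, *velY* is not transcribed.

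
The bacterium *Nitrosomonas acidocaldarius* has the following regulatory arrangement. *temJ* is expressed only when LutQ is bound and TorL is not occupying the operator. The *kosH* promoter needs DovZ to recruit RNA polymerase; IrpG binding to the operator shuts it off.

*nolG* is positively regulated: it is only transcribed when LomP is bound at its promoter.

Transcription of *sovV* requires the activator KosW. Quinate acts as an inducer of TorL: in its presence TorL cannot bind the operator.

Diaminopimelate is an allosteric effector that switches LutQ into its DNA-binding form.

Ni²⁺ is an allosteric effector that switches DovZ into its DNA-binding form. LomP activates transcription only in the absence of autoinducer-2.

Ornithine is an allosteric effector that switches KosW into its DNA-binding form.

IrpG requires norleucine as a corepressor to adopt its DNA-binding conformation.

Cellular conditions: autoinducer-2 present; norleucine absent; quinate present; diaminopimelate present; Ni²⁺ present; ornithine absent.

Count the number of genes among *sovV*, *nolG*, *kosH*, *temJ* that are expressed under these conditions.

2

Ornithine is absent, so KosW is inactive.
Required activator KosW is absent, so *sovV* is not transcribed.
→ *sovV* is OFF.
Autoinducer-2 is present, so LomP is inactive.
Required activator LomP is absent, so *nolG* is not transcribed.
→ *nolG* is OFF.
Ni²⁺ is present, so DovZ is active.
Norleucine is absent, so IrpG is inactive.
No repressor is bound and DovZ is active, so *kosH* is transcribed.
→ *kosH* is ON.
Diaminopimelate is present, so LutQ is active.
Quinate is present, so TorL is inactive.
No repressor is bound and LutQ is active, so *temJ* is transcribed.
→ *temJ* is ON.
2 of the 4 genes are transcribed.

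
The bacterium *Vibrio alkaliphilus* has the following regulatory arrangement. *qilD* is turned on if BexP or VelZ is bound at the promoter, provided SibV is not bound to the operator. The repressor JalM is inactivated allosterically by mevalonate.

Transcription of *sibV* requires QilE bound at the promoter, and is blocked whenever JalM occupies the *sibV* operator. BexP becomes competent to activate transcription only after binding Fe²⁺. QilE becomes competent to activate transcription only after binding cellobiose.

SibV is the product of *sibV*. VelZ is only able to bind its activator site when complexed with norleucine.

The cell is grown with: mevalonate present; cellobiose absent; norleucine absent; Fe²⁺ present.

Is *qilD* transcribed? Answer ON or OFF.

ON

Fe²⁺ is present, so BexP is active.
Norleucine is absent, so VelZ is inactive.
Mevalonate is present, so JalM is inactive.
Cellobiose is absent, so QilE is inactive.
Required activator QilE is absent, so *sibV* is not transcribed.
So SibV is not produced.
Activator BexP is present, so *qilD* is transcribed.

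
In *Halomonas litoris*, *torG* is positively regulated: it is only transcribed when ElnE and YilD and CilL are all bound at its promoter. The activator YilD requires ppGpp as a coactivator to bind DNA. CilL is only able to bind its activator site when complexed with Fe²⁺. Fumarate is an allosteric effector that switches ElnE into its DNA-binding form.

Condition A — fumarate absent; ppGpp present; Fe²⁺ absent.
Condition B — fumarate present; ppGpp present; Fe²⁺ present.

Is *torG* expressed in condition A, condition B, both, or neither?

Condition A:
Fumarate is absent, so ElnE is inactive.
ppGpp is present, so YilD is active.
Fe²⁺ is absent, so CilL is inactive.
Required activator ElnE is absent, so *torG* is not transcribed.
→ *torG* is OFF in A.
Condition B:
Fumarate is present, so ElnE is active.
ppGpp is present, so YilD is active.
Fe²⁺ is present, so CilL is active.
No repressor is bound and ElnE and YilD and CilL are active, so *torG* is transcribed.
→ *torG* is ON in B.

B only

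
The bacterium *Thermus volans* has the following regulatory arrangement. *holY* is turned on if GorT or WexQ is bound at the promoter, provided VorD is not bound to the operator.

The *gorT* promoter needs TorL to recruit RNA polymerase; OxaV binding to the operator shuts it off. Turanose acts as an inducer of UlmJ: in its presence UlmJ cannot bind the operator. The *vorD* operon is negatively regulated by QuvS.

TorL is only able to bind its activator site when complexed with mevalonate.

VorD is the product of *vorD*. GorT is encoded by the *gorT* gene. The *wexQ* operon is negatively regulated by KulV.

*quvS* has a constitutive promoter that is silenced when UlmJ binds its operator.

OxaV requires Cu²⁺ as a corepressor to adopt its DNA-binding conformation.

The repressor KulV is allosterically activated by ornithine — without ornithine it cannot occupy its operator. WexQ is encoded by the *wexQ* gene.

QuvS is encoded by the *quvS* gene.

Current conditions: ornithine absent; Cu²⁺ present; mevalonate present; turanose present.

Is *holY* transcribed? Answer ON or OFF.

Mevalonate is present, so TorL is active.
Cu²⁺ is present, so OxaV is active.
With repressor OxaV bound, *gorT* is not transcribed.
So GorT is not produced.
Turanose is present, so UlmJ is inactive.
With no repressor bound, *quvS* is transcribed.
So QuvS is produced and active.
With repressor QuvS bound, *vorD* is not transcribed.
So VorD is not produced.
Ornithine is absent, so KulV is inactive.
With no repressor bound, *wexQ* is transcribed.
So WexQ is produced and active.
Activator WexQ is present, so *holY* is transcribed.

ON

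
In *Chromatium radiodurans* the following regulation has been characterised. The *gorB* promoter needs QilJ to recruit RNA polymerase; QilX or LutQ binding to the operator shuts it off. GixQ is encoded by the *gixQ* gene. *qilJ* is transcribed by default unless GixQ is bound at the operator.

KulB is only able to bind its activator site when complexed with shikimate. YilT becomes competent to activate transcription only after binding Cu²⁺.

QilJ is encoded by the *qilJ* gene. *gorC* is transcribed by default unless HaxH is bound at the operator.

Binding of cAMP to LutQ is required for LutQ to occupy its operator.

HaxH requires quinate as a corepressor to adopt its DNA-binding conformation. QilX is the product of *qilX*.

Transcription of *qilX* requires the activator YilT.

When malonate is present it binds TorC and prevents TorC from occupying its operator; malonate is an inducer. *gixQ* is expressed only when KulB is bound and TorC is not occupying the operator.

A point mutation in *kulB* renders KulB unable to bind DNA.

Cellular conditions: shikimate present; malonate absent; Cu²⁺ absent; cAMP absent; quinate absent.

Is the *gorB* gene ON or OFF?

ON

Cu²⁺ is absent, so YilT is inactive.
Required activator YilT is absent, so *qilX* is not transcribed.
So QilX is not produced.
cAMP is absent, so LutQ is inactive.
Malonate is absent, so TorC is active.
KulB is non-functional in this strain, so it has no effect.
With repressor TorC bound, *gixQ* is not transcribed.
So GixQ is not produced.
With no repressor bound, *qilJ* is transcribed.
So QilJ is produced and active.
No repressor is bound and QilJ is active, so *gorB* is transcribed.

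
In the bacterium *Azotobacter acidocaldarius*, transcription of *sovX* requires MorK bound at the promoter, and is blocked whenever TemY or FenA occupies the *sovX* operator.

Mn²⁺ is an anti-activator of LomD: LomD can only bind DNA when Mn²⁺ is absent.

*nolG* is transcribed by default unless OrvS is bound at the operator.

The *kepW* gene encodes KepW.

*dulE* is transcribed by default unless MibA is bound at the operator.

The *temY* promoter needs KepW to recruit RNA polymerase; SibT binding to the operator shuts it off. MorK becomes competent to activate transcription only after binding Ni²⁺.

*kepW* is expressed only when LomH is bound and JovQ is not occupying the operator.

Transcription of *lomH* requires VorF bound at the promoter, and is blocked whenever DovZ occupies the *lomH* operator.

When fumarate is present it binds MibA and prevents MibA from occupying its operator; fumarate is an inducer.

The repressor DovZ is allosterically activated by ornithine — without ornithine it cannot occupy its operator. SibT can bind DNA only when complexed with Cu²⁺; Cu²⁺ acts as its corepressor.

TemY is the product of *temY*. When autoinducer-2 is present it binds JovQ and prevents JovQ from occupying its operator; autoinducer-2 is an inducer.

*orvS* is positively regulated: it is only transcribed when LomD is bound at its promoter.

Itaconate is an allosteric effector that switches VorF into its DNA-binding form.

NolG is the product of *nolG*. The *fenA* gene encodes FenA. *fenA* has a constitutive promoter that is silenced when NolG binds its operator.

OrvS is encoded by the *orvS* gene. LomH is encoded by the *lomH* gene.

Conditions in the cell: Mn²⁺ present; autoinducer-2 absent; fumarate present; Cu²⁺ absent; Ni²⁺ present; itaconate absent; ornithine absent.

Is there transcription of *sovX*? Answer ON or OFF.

Cu²⁺ is absent, so SibT is inactive.
Autoinducer-2 is absent, so JovQ is active.
Ornithine is absent, so DovZ is inactive.
Itaconate is absent, so VorF is inactive.
Required activator VorF is absent, so *lomH* is not transcribed.
So LomH is not produced.
With repressor JovQ bound, *kepW* is not transcribed.
So KepW is not produced.
Required activator KepW is absent, so *temY* is not transcribed.
So TemY is not produced.
Ni²⁺ is present, so MorK is active.
Mn²⁺ is present, so LomD is inactive.
Required activator LomD is absent, so *orvS* is not transcribed.
So OrvS is not produced.
With no repressor bound, *nolG* is transcribed.
So NolG is produced and active.
With repressor NolG bound, *fenA* is not transcribed.
So FenA is not produced.
No repressor is bound and MorK is active, so *sovX* is transcribed.

ON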